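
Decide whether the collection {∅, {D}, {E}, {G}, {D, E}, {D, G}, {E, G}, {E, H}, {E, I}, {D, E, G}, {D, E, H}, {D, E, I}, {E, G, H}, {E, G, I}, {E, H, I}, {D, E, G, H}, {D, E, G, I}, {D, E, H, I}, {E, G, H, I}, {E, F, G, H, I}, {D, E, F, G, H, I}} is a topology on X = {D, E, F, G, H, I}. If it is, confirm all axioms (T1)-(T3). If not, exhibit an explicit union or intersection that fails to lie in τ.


τ is NOT a topology on X.

Axiom (T1): ∅ ∈ τ? Yes; X ∈ τ? Yes.
Axiom (T2/T3): check pairwise unions and intersections of members of τ.
Counterexample for (T2): {D} ∪ {E, G, H, I} = {D, E, G, H, I} ∉ τ. Therefore τ is NOT a topology.


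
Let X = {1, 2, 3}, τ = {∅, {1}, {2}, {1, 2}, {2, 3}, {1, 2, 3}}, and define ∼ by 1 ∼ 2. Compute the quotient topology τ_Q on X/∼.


X/∼ = {[1=2], [3]}; |τ_Q| = 3.

Equivalence classes: [1=2], [3].
Quotient map π: X → X/∼ sends 1 ↦ [1=2], 2 ↦ [1=2], 3 ↦ [3].
For each subset V ⊆ X/∼, compute π^{-1}(V) ⊆ X and check whether π^{-1}(V) ∈ τ. V is open in τ_Q iff π^{-1}(V) ∈ τ.
  V = {}: π^{-1}(V) = ∅ ∈ τ ✓.
  V = {[1=2]}: π^{-1}(V) = {1, 2} ∈ τ ✓.
  V = {[3]}: π^{-1}(V) = {3} ∉ τ ✗.
  V = {[1=2], [3]}: π^{-1}(V) = {1, 2, 3} ∈ τ ✓.
Open sets in the quotient: τ_Q = {{}, {[1=2]}, {[1=2], [3]}} (3 elements).


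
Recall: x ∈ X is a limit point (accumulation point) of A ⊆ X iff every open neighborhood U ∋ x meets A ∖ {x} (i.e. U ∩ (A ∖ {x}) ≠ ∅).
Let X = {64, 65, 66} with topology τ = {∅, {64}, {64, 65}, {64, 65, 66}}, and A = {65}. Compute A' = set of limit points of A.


A' = {66}

For each x ∈ X, list the open sets U ∈ τ with x ∈ U, then check whether U ∩ (A ∖ {x}) ≠ ∅ for every such U.
  x = 64: open {64} ∋ x has {64} ∩ (A ∖ {64}) = ∅, so x is NOT a limit point.
  x = 65: open {64, 65} ∋ x has {64, 65} ∩ (A ∖ {65}) = ∅, so x is NOT a limit point.
  x = 66: opens ∋ x are {64, 65, 66}; each meets A ∖ {66}, so x IS a limit point.
Collecting: A' = {66}.


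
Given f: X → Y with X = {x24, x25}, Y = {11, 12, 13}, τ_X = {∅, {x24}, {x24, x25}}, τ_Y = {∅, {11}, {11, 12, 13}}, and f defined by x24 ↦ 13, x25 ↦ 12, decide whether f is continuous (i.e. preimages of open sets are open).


f IS continuous.

Compute f^{-1}(U) for each U ∈ τ_Y:
  U = ∅: f^{-1}(U) = ∅ ∈ τ_X ✓.
  U = {11}: f^{-1}(U) = ∅ ∈ τ_X ✓.
  U = {11, 12, 13}: f^{-1}(U) = {x24, x25} ∈ τ_X ✓.
Every preimage lies in τ_X, so f IS continuous.


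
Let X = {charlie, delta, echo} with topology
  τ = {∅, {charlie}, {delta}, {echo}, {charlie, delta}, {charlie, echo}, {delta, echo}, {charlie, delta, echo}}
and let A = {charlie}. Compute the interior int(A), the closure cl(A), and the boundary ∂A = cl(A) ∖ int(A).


int(A) = {charlie}, cl(A) = {charlie}, ∂A = ∅.

Closed sets in (X, τ) are complements of opens:
  closed(X, τ) = {∅, {charlie}, {delta}, {echo}, {charlie, delta}, {charlie, echo}, {delta, echo}, {charlie, delta, echo}}.
int(A) = ⋃ {U ∈ τ : U ⊆ A}. Opens contained in A: ∅, {charlie}.
Taking the union of these: int(A) = {charlie}.
cl(A) = ⋂ {C closed : A ⊆ C}. Closed sets containing A: {charlie}, {charlie, delta}, {charlie, echo}, {charlie, delta, echo}.
Intersecting these: cl(A) = {charlie}.
∂A = cl(A) ∖ int(A) = {charlie} ∖ {charlie} = ∅.


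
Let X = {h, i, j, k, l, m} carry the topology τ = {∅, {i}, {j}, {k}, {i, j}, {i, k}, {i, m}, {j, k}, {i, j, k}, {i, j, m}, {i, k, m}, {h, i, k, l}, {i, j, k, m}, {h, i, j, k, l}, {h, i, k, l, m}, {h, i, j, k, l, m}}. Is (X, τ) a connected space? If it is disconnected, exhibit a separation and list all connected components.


(X, τ) is disconnected; components = [{j}, {h, i, k, l, m}].

Find clopen sets (U ∈ τ with X ∖ U ∈ τ):
  U = ∅, X ∖ U = {h, i, j, k, l, m} — both open, so U is clopen.
  U = {j}, X ∖ U = {h, i, k, l, m} — both open, so U is clopen.
  U = {h, i, k, l, m}, X ∖ U = {j} — both open, so U is clopen.
  U = {h, i, j, k, l, m}, X ∖ U = ∅ — both open, so U is clopen.
Nontrivial clopen(s) exist: e.g. {j}. So (X, τ) is disconnected.
Compute connected components by grouping points that agree on all clopens:
  component: {j}
  component: {h, i, k, l, m}


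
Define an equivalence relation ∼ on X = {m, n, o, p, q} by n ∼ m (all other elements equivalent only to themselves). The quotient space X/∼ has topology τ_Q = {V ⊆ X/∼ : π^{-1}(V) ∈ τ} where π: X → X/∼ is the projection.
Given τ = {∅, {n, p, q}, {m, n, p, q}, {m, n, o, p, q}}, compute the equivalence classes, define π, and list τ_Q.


X/∼ = {[m=n], [o], [p], [q]}; |τ_Q| = 3.

Equivalence classes: [m=n], [o], [p], [q].
Quotient map π: X → X/∼ sends m ↦ [m=n], n ↦ [m=n], o ↦ [o], p ↦ [p], q ↦ [q].
For each subset V ⊆ X/∼, compute π^{-1}(V) ⊆ X and check whether π^{-1}(V) ∈ τ. V is open in τ_Q iff π^{-1}(V) ∈ τ.
  V = {}: π^{-1}(V) = ∅ ∈ τ ✓.
  V = {[m=n]}: π^{-1}(V) = {m, n} ∉ τ ✗.
  V = {[o]}: π^{-1}(V) = {o} ∉ τ ✗.
  V = {[m=n], [o]}: π^{-1}(V) = {m, n, o} ∉ τ ✗.
  V = {[p]}: π^{-1}(V) = {p} ∉ τ ✗.
  V = {[m=n], [p]}: π^{-1}(V) = {m, n, p} ∉ τ ✗.
  V = {[o], [p]}: π^{-1}(V) = {o, p} ∉ τ ✗.
  V = {[m=n], [o], [p]}: π^{-1}(V) = {m, n, o, p} ∉ τ ✗.
  V = {[q]}: π^{-1}(V) = {q} ∉ τ ✗.
  V = {[m=n], [q]}: π^{-1}(V) = {m, n, q} ∉ τ ✗.
  V = {[o], [q]}: π^{-1}(V) = {o, q} ∉ τ ✗.
  V = {[m=n], [o], [q]}: π^{-1}(V) = {m, n, o, q} ∉ τ ✗.
  V = {[p], [q]}: π^{-1}(V) = {p, q} ∉ τ ✗.
  V = {[m=n], [p], [q]}: π^{-1}(V) = {m, n, p, q} ∈ τ ✓.
  V = {[o], [p], [q]}: π^{-1}(V) = {o, p, q} ∉ τ ✗.
  V = {[m=n], [o], [p], [q]}: π^{-1}(V) = {m, n, o, p, q} ∈ τ ✓.
Open sets in the quotient: τ_Q = {{}, {[m=n], [p], [q]}, {[m=n], [o], [p], [q]}} (3 elements).


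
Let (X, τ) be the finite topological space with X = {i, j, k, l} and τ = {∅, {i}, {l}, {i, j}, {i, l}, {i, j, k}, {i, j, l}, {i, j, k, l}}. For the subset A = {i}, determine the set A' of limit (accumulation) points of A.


A' = {j, k}

For each x ∈ X, list the open sets U ∈ τ with x ∈ U, then check whether U ∩ (A ∖ {x}) ≠ ∅ for every such U.
  x = i: open {i} ∋ x has {i} ∩ (A ∖ {i}) = ∅, so x is NOT a limit point.
  x = j: opens ∋ x are {i, j}, {i, j, k}, {i, j, l}, {i, j, k, l}; each meets A ∖ {j}, so x IS a limit point.
  x = k: opens ∋ x are {i, j, k}, {i, j, k, l}; each meets A ∖ {k}, so x IS a limit point.
  x = l: open {l} ∋ x has {l} ∩ (A ∖ {l}) = ∅, so x is NOT a limit point.
Collecting: A' = {j, k}.


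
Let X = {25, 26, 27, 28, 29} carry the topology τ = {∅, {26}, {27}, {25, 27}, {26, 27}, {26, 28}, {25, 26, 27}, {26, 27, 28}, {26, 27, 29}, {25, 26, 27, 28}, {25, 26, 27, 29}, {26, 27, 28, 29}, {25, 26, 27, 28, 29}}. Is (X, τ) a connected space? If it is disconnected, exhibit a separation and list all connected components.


(X, τ) is connected.

Find clopen sets (U ∈ τ with X ∖ U ∈ τ):
  U = ∅, X ∖ U = {25, 26, 27, 28, 29} — both open, so U is clopen.
  U = {25, 26, 27, 28, 29}, X ∖ U = ∅ — both open, so U is clopen.
Only trivial clopens (∅ and X) exist, so (X, τ) is connected.
Compute connected components by grouping points that agree on all clopens:
  component: {25, 26, 27, 28, 29}


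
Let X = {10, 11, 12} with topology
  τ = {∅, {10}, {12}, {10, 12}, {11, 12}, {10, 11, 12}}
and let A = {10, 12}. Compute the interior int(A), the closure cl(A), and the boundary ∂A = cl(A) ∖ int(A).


int(A) = {10, 12}, cl(A) = {10, 11, 12}, ∂A = {11}.

Closed sets in (X, τ) are complements of opens:
  closed(X, τ) = {∅, {10}, {11}, {10, 11}, {11, 12}, {10, 11, 12}}.
int(A) = ⋃ {U ∈ τ : U ⊆ A}. Opens contained in A: ∅, {10}, {12}, {10, 12}.
Taking the union of these: int(A) = {10, 12}.
cl(A) = ⋂ {C closed : A ⊆ C}. Closed sets containing A: {10, 11, 12}.
Intersecting these: cl(A) = {10, 11, 12}.
∂A = cl(A) ∖ int(A) = {10, 11, 12} ∖ {10, 12} = {11}.


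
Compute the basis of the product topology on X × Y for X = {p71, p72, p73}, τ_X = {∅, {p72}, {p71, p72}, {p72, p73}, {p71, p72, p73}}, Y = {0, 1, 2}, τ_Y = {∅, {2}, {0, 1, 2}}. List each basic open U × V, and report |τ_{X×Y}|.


Basis B = {∅ × ∅, {p72} × {2}, {p71, p72} × {2}, {p72, p73} × {2}, {p71, p72, p73} × {2}, {p72} × {0, 1, 2}, {p71, p72} × {0, 1, 2}, {p72, p73} × {0, 1, 2}, {p71, p72, p73} × {0, 1, 2}}; |τ_{X×Y}| = 14.

Enumerate products U × V with U ∈ τ_X, V ∈ τ_Y (deduplicated):
  ∅ × ∅ = {} (∅)
  {p72} × {2} = {(p72,2)}
  {p71, p72} × {2} = {(p71,2), (p72,2)}
  {p72, p73} × {2} = {(p72,2), (p73,2)}
  {p71, p72, p73} × {2} = {(p71,2), (p72,2), (p73,2)}
  {p72} × {0, 1, 2} = {(p72,0), (p72,1), (p72,2)}
  {p71, p72} × {0, 1, 2} = {(p71,0), (p71,1), (p71,2), (p72,0), (p72,1), (p72,2)}
  {p72, p73} × {0, 1, 2} = {(p72,0), (p72,1), (p72,2), (p73,0), (p73,1), (p73,2)}
  {p71, p72, p73} × {0, 1, 2} = {(p71,0), (p71,1), (p71,2), (p72,0), (p72,1), (p72,2), (p73,0), (p73,1), (p73,2)}
These 9 distinct sets form the basis B.
Close under arbitrary unions to get τ_{X×Y}; counting gives |τ_{X×Y}| = 14.


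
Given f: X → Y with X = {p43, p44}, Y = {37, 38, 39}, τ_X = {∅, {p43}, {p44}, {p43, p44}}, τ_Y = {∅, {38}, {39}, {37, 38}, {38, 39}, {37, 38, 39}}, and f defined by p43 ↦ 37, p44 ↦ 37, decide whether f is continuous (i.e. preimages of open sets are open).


f IS continuous.

Compute f^{-1}(U) for each U ∈ τ_Y:
  U = ∅: f^{-1}(U) = ∅ ∈ τ_X ✓.
  U = {38}: f^{-1}(U) = ∅ ∈ τ_X ✓.
  U = {39}: f^{-1}(U) = ∅ ∈ τ_X ✓.
  U = {37, 38}: f^{-1}(U) = {p43, p44} ∈ τ_X ✓.
  U = {38, 39}: f^{-1}(U) = ∅ ∈ τ_X ✓.
  U = {37, 38, 39}: f^{-1}(U) = {p43, p44} ∈ τ_X ✓.
Every preimage lies in τ_X, so f IS continuous.


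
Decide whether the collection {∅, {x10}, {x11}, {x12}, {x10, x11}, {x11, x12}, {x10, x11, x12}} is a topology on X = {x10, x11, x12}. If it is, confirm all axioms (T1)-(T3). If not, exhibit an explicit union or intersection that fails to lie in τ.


τ is NOT a topology on X.

Axiom (T1): ∅ ∈ τ? Yes; X ∈ τ? Yes.
Axiom (T2/T3): check pairwise unions and intersections of members of τ.
Counterexample for (T2): {x10} ∪ {x12} = {x10, x12} ∉ τ. Therefore τ is NOT a topology.


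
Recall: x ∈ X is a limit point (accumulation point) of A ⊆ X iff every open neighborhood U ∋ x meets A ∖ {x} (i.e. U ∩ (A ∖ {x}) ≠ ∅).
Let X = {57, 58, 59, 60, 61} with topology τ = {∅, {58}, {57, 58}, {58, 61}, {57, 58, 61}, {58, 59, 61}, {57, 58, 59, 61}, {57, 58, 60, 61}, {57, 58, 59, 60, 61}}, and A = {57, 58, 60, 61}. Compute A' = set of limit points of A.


A' = {57, 59, 60, 61}

For each x ∈ X, list the open sets U ∈ τ with x ∈ U, then check whether U ∩ (A ∖ {x}) ≠ ∅ for every such U.
  x = 57: opens ∋ x are {57, 58}, {57, 58, 61}, {57, 58, 59, 61}, {57, 58, 60, 61}, {57, 58, 59, 60, 61}; each meets A ∖ {57}, so x IS a limit point.
  x = 58: open {58} ∋ x has {58} ∩ (A ∖ {58}) = ∅, so x is NOT a limit point.
  x = 59: opens ∋ x are {58, 59, 61}, {57, 58, 59, 61}, {57, 58, 59, 60, 61}; each meets A ∖ {59}, so x IS a limit point.
  x = 60: opens ∋ x are {57, 58, 60, 61}, {57, 58, 59, 60, 61}; each meets A ∖ {60}, so x IS a limit point.
  x = 61: opens ∋ x are {58, 61}, {57, 58, 61}, {58, 59, 61}, {57, 58, 59, 61}, {57, 58, 60, 61}, {57, 58, 59, 60, 61}; each meets A ∖ {61}, so x IS a limit point.
Collecting: A' = {57, 59, 60, 61}.


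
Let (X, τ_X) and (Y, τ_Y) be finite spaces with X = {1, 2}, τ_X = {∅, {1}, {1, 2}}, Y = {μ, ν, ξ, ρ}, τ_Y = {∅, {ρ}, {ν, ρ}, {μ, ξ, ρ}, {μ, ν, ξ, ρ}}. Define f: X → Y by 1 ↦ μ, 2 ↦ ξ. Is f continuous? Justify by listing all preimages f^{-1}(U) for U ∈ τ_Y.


f IS continuous.

Compute f^{-1}(U) for each U ∈ τ_Y:
  U = ∅: f^{-1}(U) = ∅ ∈ τ_X ✓.
  U = {ρ}: f^{-1}(U) = ∅ ∈ τ_X ✓.
  U = {ν, ρ}: f^{-1}(U) = ∅ ∈ τ_X ✓.
  U = {μ, ξ, ρ}: f^{-1}(U) = {1, 2} ∈ τ_X ✓.
  U = {μ, ν, ξ, ρ}: f^{-1}(U) = {1, 2} ∈ τ_X ✓.
Every preimage lies in τ_X, so f IS continuous.


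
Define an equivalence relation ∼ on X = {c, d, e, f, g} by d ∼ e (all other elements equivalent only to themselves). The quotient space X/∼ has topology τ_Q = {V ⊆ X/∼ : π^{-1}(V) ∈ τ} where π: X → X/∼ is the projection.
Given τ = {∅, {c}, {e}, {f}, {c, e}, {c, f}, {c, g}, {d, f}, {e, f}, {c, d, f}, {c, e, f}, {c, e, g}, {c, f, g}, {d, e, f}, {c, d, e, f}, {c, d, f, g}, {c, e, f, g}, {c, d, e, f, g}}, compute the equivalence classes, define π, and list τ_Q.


X/∼ = {[c], [d=e], [f], [g]}; |τ_Q| = 9.

Equivalence classes: [c], [d=e], [f], [g].
Quotient map π: X → X/∼ sends c ↦ [c], d ↦ [d=e], e ↦ [d=e], f ↦ [f], g ↦ [g].
For each subset V ⊆ X/∼, compute π^{-1}(V) ⊆ X and check whether π^{-1}(V) ∈ τ. V is open in τ_Q iff π^{-1}(V) ∈ τ.
  V = {}: π^{-1}(V) = ∅ ∈ τ ✓.
  V = {[c]}: π^{-1}(V) = {c} ∈ τ ✓.
  V = {[d=e]}: π^{-1}(V) = {d, e} ∉ τ ✗.
  V = {[c], [d=e]}: π^{-1}(V) = {c, d, e} ∉ τ ✗.
  V = {[f]}: π^{-1}(V) = {f} ∈ τ ✓.
  V = {[c], [f]}: π^{-1}(V) = {c, f} ∈ τ ✓.
  V = {[d=e], [f]}: π^{-1}(V) = {d, e, f} ∈ τ ✓.
  V = {[c], [d=e], [f]}: π^{-1}(V) = {c, d, e, f} ∈ τ ✓.
  V = {[g]}: π^{-1}(V) = {g} ∉ τ ✗.
  V = {[c], [g]}: π^{-1}(V) = {c, g} ∈ τ ✓.
  V = {[d=e], [g]}: π^{-1}(V) = {d, e, g} ∉ τ ✗.
  V = {[c], [d=e], [g]}: π^{-1}(V) = {c, d, e, g} ∉ τ ✗.
  V = {[f], [g]}: π^{-1}(V) = {f, g} ∉ τ ✗.
  V = {[c], [f], [g]}: π^{-1}(V) = {c, f, g} ∈ τ ✓.
  V = {[d=e], [f], [g]}: π^{-1}(V) = {d, e, f, g} ∉ τ ✗.
  V = {[c], [d=e], [f], [g]}: π^{-1}(V) = {c, d, e, f, g} ∈ τ ✓.
Open sets in the quotient: τ_Q = {{}, {[c]}, {[f]}, {[c], [f]}, {[d=e], [f]}, {[c], [d=e], [f]}, {[c], [g]}, {[c], [f], [g]}, {[c], [d=e], [f], [g]}} (9 elements).


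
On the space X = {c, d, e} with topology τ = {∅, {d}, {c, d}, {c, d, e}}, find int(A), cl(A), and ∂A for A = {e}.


int(A) = ∅, cl(A) = {e}, ∂A = {e}.

Closed sets in (X, τ) are complements of opens:
  closed(X, τ) = {∅, {e}, {c, e}, {c, d, e}}.
int(A) = ⋃ {U ∈ τ : U ⊆ A}. Opens contained in A: ∅.
Taking the union of these: int(A) = ∅.
cl(A) = ⋂ {C closed : A ⊆ C}. Closed sets containing A: {e}, {c, e}, {c, d, e}.
Intersecting these: cl(A) = {e}.
∂A = cl(A) ∖ int(A) = {e} ∖ ∅ = {e}.


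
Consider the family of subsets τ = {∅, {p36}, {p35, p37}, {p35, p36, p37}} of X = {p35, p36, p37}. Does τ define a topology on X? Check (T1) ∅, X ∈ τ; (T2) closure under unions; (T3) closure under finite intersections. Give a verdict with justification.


τ IS a topology on X.

Axiom (T1): ∅ ∈ τ? Yes; X ∈ τ? Yes.
Axiom (T2/T3): check pairwise unions and intersections of members of τ.
All pairwise intersections and unions checked — each lies in τ. Therefore τ satisfies (T1), (T2), (T3): it IS a topology on X.


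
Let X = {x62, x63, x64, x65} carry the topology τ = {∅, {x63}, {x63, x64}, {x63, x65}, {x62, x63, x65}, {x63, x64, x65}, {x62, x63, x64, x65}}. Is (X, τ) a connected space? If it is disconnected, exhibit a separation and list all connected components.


(X, τ) is connected.

Find clopen sets (U ∈ τ with X ∖ U ∈ τ):
  U = ∅, X ∖ U = {x62, x63, x64, x65} — both open, so U is clopen.
  U = {x62, x63, x64, x65}, X ∖ U = ∅ — both open, so U is clopen.
Only trivial clopens (∅ and X) exist, so (X, τ) is connected.
Compute connected components by grouping points that agree on all clopens:
  component: {x62, x63, x64, x65}


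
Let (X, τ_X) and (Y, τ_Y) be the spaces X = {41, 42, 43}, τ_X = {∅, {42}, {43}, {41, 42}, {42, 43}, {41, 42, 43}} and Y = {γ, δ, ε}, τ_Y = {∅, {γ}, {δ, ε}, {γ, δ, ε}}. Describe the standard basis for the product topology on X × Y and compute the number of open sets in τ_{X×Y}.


Basis B = {∅ × ∅, {42} × {γ}, {43} × {γ}, {41, 42} × {γ}, {42, 43} × {γ}, {42} × {δ, ε}, {43} × {δ, ε}, {41, 42, 43} × {γ}, {42} × {γ, δ, ε}, {43} × {γ, δ, ε}, {41, 42} × {δ, ε}, {42, 43} × {δ, ε}, {41, 42} × {γ, δ, ε}, {41, 42, 43} × {δ, ε}, {42, 43} × {γ, δ, ε}, {41, 42, 43} × {γ, δ, ε}}; |τ_{X×Y}| = 36.

Enumerate products U × V with U ∈ τ_X, V ∈ τ_Y (deduplicated):
  ∅ × ∅ = {} (∅)
  {42} × {γ} = {(42,γ)}
  {43} × {γ} = {(43,γ)}
  {41, 42} × {γ} = {(41,γ), (42,γ)}
  {42, 43} × {γ} = {(42,γ), (43,γ)}
  {42} × {δ, ε} = {(42,δ), (42,ε)}
  {43} × {δ, ε} = {(43,δ), (43,ε)}
  {41, 42, 43} × {γ} = {(41,γ), (42,γ), (43,γ)}
  {42} × {γ, δ, ε} = {(42,γ), (42,δ), (42,ε)}
  {43} × {γ, δ, ε} = {(43,γ), (43,δ), (43,ε)}
  {41, 42} × {δ, ε} = {(41,δ), (41,ε), (42,δ), (42,ε)}
  {42, 43} × {δ, ε} = {(42,δ), (42,ε), (43,δ), (43,ε)}
  {41, 42} × {γ, δ, ε} = {(41,γ), (41,δ), (41,ε), (42,γ), (42,δ), (42,ε)}
  {41, 42, 43} × {δ, ε} = {(41,δ), (41,ε), (42,δ), (42,ε), (43,δ), (43,ε)}
  {42, 43} × {γ, δ, ε} = {(42,γ), (42,δ), (42,ε), (43,γ), (43,δ), (43,ε)}
  {41, 42, 43} × {γ, δ, ε} = {(41,γ), (41,δ), (41,ε), (42,γ), (42,δ), (42,ε), (43,γ), (43,δ), (43,ε)}
These 16 distinct sets form the basis B.
Close under arbitrary unions to get τ_{X×Y}; counting gives |τ_{X×Y}| = 36.


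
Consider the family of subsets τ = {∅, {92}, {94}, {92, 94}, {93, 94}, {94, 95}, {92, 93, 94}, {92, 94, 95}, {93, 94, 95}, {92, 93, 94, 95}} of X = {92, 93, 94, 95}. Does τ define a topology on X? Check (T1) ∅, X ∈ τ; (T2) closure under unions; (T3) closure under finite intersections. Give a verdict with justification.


τ IS a topology on X.

Axiom (T1): ∅ ∈ τ? Yes; X ∈ τ? Yes.
Axiom (T2/T3): check pairwise unions and intersections of members of τ.
All pairwise intersections and unions checked — each lies in τ. Therefore τ satisfies (T1), (T2), (T3): it IS a topology on X.


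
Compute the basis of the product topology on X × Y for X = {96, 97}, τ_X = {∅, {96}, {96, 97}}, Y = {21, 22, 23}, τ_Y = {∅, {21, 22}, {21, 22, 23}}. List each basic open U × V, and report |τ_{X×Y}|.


Basis B = {∅ × ∅, {96} × {21, 22}, {96} × {21, 22, 23}, {96, 97} × {21, 22}, {96, 97} × {21, 22, 23}}; |τ_{X×Y}| = 6.

Enumerate products U × V with U ∈ τ_X, V ∈ τ_Y (deduplicated):
  ∅ × ∅ = {} (∅)
  {96} × {21, 22} = {(96,21), (96,22)}
  {96} × {21, 22, 23} = {(96,21), (96,22), (96,23)}
  {96, 97} × {21, 22} = {(96,21), (96,22), (97,21), (97,22)}
  {96, 97} × {21, 22, 23} = {(96,21), (96,22), (96,23), (97,21), (97,22), (97,23)}
These 5 distinct sets form the basis B.
Close under arbitrary unions to get τ_{X×Y}; counting gives |τ_{X×Y}| = 6.


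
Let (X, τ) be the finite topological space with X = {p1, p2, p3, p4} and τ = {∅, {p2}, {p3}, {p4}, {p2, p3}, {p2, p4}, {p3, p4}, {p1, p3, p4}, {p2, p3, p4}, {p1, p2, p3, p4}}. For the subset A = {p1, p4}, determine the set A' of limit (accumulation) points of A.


A' = {p1}

For each x ∈ X, list the open sets U ∈ τ with x ∈ U, then check whether U ∩ (A ∖ {x}) ≠ ∅ for every such U.
  x = p1: opens ∋ x are {p1, p3, p4}, {p1, p2, p3, p4}; each meets A ∖ {p1}, so x IS a limit point.
  x = p2: open {p2} ∋ x has {p2} ∩ (A ∖ {p2}) = ∅, so x is NOT a limit point.
  x = p3: open {p3} ∋ x has {p3} ∩ (A ∖ {p3}) = ∅, so x is NOT a limit point.
  x = p4: open {p4} ∋ x has {p4} ∩ (A ∖ {p4}) = ∅, so x is NOT a limit point.
Collecting: A' = {p1}.


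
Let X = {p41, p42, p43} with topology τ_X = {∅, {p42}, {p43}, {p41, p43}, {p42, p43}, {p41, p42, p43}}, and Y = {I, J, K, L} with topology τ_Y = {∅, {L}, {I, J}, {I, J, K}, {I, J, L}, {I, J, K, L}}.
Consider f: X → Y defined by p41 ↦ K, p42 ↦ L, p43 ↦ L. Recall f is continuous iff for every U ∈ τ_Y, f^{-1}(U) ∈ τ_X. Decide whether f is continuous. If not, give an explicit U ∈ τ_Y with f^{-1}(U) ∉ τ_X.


f is NOT continuous.

Compute f^{-1}(U) for each U ∈ τ_Y:
  U = ∅: f^{-1}(U) = ∅ ∈ τ_X ✓.
  U = {L}: f^{-1}(U) = {p42, p43} ∈ τ_X ✓.
  U = {I, J}: f^{-1}(U) = ∅ ∈ τ_X ✓.
  U = {I, J, K}: f^{-1}(U) = {p41} ∉ τ_X ✗.
  U = {I, J, L}: f^{-1}(U) = {p42, p43} ∈ τ_X ✓.
  U = {I, J, K, L}: f^{-1}(U) = {p41, p42, p43} ∈ τ_X ✓.
Found U = {I, J, K} with f^{-1}(U) = {p41} not in τ_X. Therefore f is NOT continuous.


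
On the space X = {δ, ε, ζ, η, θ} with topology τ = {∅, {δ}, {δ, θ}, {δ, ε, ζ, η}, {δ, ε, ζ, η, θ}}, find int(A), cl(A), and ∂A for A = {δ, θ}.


int(A) = {δ, θ}, cl(A) = {δ, ε, ζ, η, θ}, ∂A = {ε, ζ, η}.

Closed sets in (X, τ) are complements of opens:
  closed(X, τ) = {∅, {θ}, {ε, ζ, η}, {ε, ζ, η, θ}, {δ, ε, ζ, η, θ}}.
int(A) = ⋃ {U ∈ τ : U ⊆ A}. Opens contained in A: ∅, {δ}, {δ, θ}.
Taking the union of these: int(A) = {δ, θ}.
cl(A) = ⋂ {C closed : A ⊆ C}. Closed sets containing A: {δ, ε, ζ, η, θ}.
Intersecting these: cl(A) = {δ, ε, ζ, η, θ}.
∂A = cl(A) ∖ int(A) = {δ, ε, ζ, η, θ} ∖ {δ, θ} = {ε, ζ, η}.


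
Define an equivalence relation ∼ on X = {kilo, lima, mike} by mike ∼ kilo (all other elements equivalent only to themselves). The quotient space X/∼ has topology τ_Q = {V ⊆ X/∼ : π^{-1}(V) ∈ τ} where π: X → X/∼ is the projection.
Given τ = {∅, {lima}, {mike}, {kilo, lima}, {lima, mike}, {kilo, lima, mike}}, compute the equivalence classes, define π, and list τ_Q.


X/∼ = {[kilo=mike], [lima]}; |τ_Q| = 3.

Equivalence classes: [kilo=mike], [lima].
Quotient map π: X → X/∼ sends kilo ↦ [kilo=mike], lima ↦ [lima], mike ↦ [kilo=mike].
For each subset V ⊆ X/∼, compute π^{-1}(V) ⊆ X and check whether π^{-1}(V) ∈ τ. V is open in τ_Q iff π^{-1}(V) ∈ τ.
  V = {}: π^{-1}(V) = ∅ ∈ τ ✓.
  V = {[kilo=mike]}: π^{-1}(V) = {kilo, mike} ∉ τ ✗.
  V = {[lima]}: π^{-1}(V) = {lima} ∈ τ ✓.
  V = {[kilo=mike], [lima]}: π^{-1}(V) = {kilo, lima, mike} ∈ τ ✓.
Open sets in the quotient: τ_Q = {{}, {[lima]}, {[kilo=mike], [lima]}} (3 elements).


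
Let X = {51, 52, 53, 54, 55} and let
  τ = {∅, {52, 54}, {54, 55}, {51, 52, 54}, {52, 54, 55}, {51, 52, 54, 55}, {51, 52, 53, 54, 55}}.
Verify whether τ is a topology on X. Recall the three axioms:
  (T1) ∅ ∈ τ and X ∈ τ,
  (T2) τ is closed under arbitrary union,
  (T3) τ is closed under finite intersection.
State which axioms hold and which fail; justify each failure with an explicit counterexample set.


τ is NOT a topology on X.

Axiom (T1): ∅ ∈ τ? Yes; X ∈ τ? Yes.
Axiom (T2/T3): check pairwise unions and intersections of members of τ.
Counterexample for (T3): {52, 54} ∩ {54, 55} = {54} ∉ τ. Therefore τ is NOT a topology.


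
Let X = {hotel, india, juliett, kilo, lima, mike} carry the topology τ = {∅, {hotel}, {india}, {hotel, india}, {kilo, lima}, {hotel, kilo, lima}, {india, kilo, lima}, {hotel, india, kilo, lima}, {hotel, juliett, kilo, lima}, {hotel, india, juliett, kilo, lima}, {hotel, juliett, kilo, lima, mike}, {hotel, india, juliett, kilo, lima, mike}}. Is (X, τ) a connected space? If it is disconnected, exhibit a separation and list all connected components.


(X, τ) is disconnected; components = [{india}, {hotel, juliett, kilo, lima, mike}].

Find clopen sets (U ∈ τ with X ∖ U ∈ τ):
  U = ∅, X ∖ U = {hotel, india, juliett, kilo, lima, mike} — both open, so U is clopen.
  U = {india}, X ∖ U = {hotel, juliett, kilo, lima, mike} — both open, so U is clopen.
  U = {hotel, juliett, kilo, lima, mike}, X ∖ U = {india} — both open, so U is clopen.
  U = {hotel, india, juliett, kilo, lima, mike}, X ∖ U = ∅ — both open, so U is clopen.
Nontrivial clopen(s) exist: e.g. {hotel, juliett, kilo, lima, mike}. So (X, τ) is disconnected.
Compute connected components by grouping points that agree on all clopens:
  component: {india}
  component: {hotel, juliett, kilo, lima, mike}


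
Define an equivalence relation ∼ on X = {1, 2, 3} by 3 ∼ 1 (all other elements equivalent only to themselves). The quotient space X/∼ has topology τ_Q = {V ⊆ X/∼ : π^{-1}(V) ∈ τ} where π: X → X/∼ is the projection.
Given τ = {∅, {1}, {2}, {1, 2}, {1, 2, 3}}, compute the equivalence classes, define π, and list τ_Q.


X/∼ = {[1=3], [2]}; |τ_Q| = 3.

Equivalence classes: [1=3], [2].
Quotient map π: X → X/∼ sends 1 ↦ [1=3], 2 ↦ [2], 3 ↦ [1=3].
For each subset V ⊆ X/∼, compute π^{-1}(V) ⊆ X and check whether π^{-1}(V) ∈ τ. V is open in τ_Q iff π^{-1}(V) ∈ τ.
  V = {}: π^{-1}(V) = ∅ ∈ τ ✓.
  V = {[1=3]}: π^{-1}(V) = {1, 3} ∉ τ ✗.
  V = {[2]}: π^{-1}(V) = {2} ∈ τ ✓.
  V = {[1=3], [2]}: π^{-1}(V) = {1, 2, 3} ∈ τ ✓.
Open sets in the quotient: τ_Q = {{}, {[2]}, {[1=3], [2]}} (3 elements).


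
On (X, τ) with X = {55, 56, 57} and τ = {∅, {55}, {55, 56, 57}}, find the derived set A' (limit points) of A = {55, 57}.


A' = {56, 57}

For each x ∈ X, list the open sets U ∈ τ with x ∈ U, then check whether U ∩ (A ∖ {x}) ≠ ∅ for every such U.
  x = 55: open {55} ∋ x has {55} ∩ (A ∖ {55}) = ∅, so x is NOT a limit point.
  x = 56: opens ∋ x are {55, 56, 57}; each meets A ∖ {56}, so x IS a limit point.
  x = 57: opens ∋ x are {55, 56, 57}; each meets A ∖ {57}, so x IS a limit point.
Collecting: A' = {56, 57}.


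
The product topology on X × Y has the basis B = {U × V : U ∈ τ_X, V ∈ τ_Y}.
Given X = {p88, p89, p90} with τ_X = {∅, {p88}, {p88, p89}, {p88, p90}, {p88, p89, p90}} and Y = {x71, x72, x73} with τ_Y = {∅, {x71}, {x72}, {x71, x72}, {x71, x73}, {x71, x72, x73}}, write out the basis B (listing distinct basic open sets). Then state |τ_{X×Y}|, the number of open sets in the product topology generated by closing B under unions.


Basis B = {∅ × ∅, {p88} × {x71}, {p88} × {x72}, {p88} × {x71, x72}, {p88} × {x71, x73}, {p88, p89} × {x71}, {p88, p90} × {x71}, {p88, p89} × {x72}, {p88, p90} × {x72}, {p88} × {x71, x72, x73}, {p88, p89, p90} × {x71}, {p88, p89, p90} × {x72}, {p88, p89} × {x71, x72}, {p88, p90} × {x71, x72}, {p88, p89} × {x71, x73}, {p88, p90} × {x71, x73}, {p88, p89} × {x71, x72, x73}, {p88, p90} × {x71, x72, x73}, {p88, p89, p90} × {x71, x72}, {p88, p89, p90} × {x71, x73}, {p88, p89, p90} × {x71, x72, x73}}; |τ_{X×Y}| = 70.

Enumerate products U × V with U ∈ τ_X, V ∈ τ_Y (deduplicated):
  ∅ × ∅ = {} (∅)
  {p88} × {x71} = {(p88,x71)}
  {p88} × {x72} = {(p88,x72)}
  {p88} × {x71, x72} = {(p88,x71), (p88,x72)}
  {p88} × {x71, x73} = {(p88,x71), (p88,x73)}
  {p88, p89} × {x71} = {(p88,x71), (p89,x71)}
  {p88, p90} × {x71} = {(p88,x71), (p90,x71)}
  {p88, p89} × {x72} = {(p88,x72), (p89,x72)}
  {p88, p90} × {x72} = {(p88,x72), (p90,x72)}
  {p88} × {x71, x72, x73} = {(p88,x71), (p88,x72), (p88,x73)}
  {p88, p89, p90} × {x71} = {(p88,x71), (p89,x71), (p90,x71)}
  {p88, p89, p90} × {x72} = {(p88,x72), (p89,x72), (p90,x72)}
  {p88, p89} × {x71, x72} = {(p88,x71), (p88,x72), (p89,x71), (p89,x72)}
  {p88, p90} × {x71, x72} = {(p88,x71), (p88,x72), (p90,x71), (p90,x72)}
  {p88, p89} × {x71, x73} = {(p88,x71), (p88,x73), (p89,x71), (p89,x73)}
  {p88, p90} × {x71, x73} = {(p88,x71), (p88,x73), (p90,x71), (p90,x73)}
  {p88, p89} × {x71, x72, x73} = {(p88,x71), (p88,x72), (p88,x73), (p89,x71), (p89,x72), (p89,x73)}
  {p88, p90} × {x71, x72, x73} = {(p88,x71), (p88,x72), (p88,x73), (p90,x71), (p90,x72), (p90,x73)}
  {p88, p89, p90} × {x71, x72} = {(p88,x71), (p88,x72), (p89,x71), (p89,x72), (p90,x71), (p90,x72)}
  {p88, p89, p90} × {x71, x73} = {(p88,x71), (p88,x73), (p89,x71), (p89,x73), (p90,x71), (p90,x73)}
  {p88, p89, p90} × {x71, x72, x73} = {(p88,x71), (p88,x72), (p88,x73), (p89,x71), (p89,x72), (p89,x73), (p90,x71), (p90,x72), (p90,x73)}
These 21 distinct sets form the basis B.
Close under arbitrary unions to get τ_{X×Y}; counting gives |τ_{X×Y}| = 70.


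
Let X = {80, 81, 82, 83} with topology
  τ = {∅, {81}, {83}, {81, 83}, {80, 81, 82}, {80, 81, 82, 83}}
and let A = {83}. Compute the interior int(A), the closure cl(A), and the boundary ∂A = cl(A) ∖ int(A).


int(A) = {83}, cl(A) = {83}, ∂A = ∅.

Closed sets in (X, τ) are complements of opens:
  closed(X, τ) = {∅, {83}, {80, 82}, {80, 81, 82}, {80, 82, 83}, {80, 81, 82, 83}}.
int(A) = ⋃ {U ∈ τ : U ⊆ A}. Opens contained in A: ∅, {83}.
Taking the union of these: int(A) = {83}.
cl(A) = ⋂ {C closed : A ⊆ C}. Closed sets containing A: {83}, {80, 82, 83}, {80, 81, 82, 83}.
Intersecting these: cl(A) = {83}.
∂A = cl(A) ∖ int(A) = {83} ∖ {83} = ∅.


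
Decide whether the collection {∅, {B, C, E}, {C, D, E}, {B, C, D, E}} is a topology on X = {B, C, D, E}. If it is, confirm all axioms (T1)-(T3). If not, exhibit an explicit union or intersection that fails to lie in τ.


τ is NOT a topology on X.

Axiom (T1): ∅ ∈ τ? Yes; X ∈ τ? Yes.
Axiom (T2/T3): check pairwise unions and intersections of members of τ.
Counterexample for (T3): {B, C, E} ∩ {C, D, E} = {C, E} ∉ τ. Therefore τ is NOT a topology.


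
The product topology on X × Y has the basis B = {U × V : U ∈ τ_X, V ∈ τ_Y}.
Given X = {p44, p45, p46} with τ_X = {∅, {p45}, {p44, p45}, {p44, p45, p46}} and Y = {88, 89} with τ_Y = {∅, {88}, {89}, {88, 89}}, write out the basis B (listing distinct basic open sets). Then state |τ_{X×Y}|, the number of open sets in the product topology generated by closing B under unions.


Basis B = {∅ × ∅, {p45} × {88}, {p45} × {89}, {p44, p45} × {88}, {p44, p45} × {89}, {p45} × {88, 89}, {p44, p45, p46} × {88}, {p44, p45, p46} × {89}, {p44, p45} × {88, 89}, {p44, p45, p46} × {88, 89}}; |τ_{X×Y}| = 16.

Enumerate products U × V with U ∈ τ_X, V ∈ τ_Y (deduplicated):
  ∅ × ∅ = {} (∅)
  {p45} × {88} = {(p45,88)}
  {p45} × {89} = {(p45,89)}
  {p44, p45} × {88} = {(p44,88), (p45,88)}
  {p44, p45} × {89} = {(p44,89), (p45,89)}
  {p45} × {88, 89} = {(p45,88), (p45,89)}
  {p44, p45, p46} × {88} = {(p44,88), (p45,88), (p46,88)}
  {p44, p45, p46} × {89} = {(p44,89), (p45,89), (p46,89)}
  {p44, p45} × {88, 89} = {(p44,88), (p44,89), (p45,88), (p45,89)}
  {p44, p45, p46} × {88, 89} = {(p44,88), (p44,89), (p45,88), (p45,89), (p46,88), (p46,89)}
These 10 distinct sets form the basis B.
Close under arbitrary unions to get τ_{X×Y}; counting gives |τ_{X×Y}| = 16.


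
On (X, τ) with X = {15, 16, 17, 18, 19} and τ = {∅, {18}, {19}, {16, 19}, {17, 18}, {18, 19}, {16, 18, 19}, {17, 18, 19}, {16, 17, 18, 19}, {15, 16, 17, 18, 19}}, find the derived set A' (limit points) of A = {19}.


A' = {15, 16}

For each x ∈ X, list the open sets U ∈ τ with x ∈ U, then check whether U ∩ (A ∖ {x}) ≠ ∅ for every such U.
  x = 15: opens ∋ x are {15, 16, 17, 18, 19}; each meets A ∖ {15}, so x IS a limit point.
  x = 16: opens ∋ x are {16, 19}, {16, 18, 19}, {16, 17, 18, 19}, {15, 16, 17, 18, 19}; each meets A ∖ {16}, so x IS a limit point.
  x = 17: open {17, 18} ∋ x has {17, 18} ∩ (A ∖ {17}) = ∅, so x is NOT a limit point.
  x = 18: open {18} ∋ x has {18} ∩ (A ∖ {18}) = ∅, so x is NOT a limit point.
  x = 19: open {19} ∋ x has {19} ∩ (A ∖ {19}) = ∅, so x is NOT a limit point.
Collecting: A' = {15, 16}.


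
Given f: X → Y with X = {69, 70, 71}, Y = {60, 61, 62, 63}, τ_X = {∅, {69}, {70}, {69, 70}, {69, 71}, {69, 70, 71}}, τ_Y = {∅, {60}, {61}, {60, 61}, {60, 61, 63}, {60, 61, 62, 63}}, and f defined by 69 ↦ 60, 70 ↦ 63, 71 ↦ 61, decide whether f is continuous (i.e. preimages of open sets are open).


f is NOT continuous.

Compute f^{-1}(U) for each U ∈ τ_Y:
  U = ∅: f^{-1}(U) = ∅ ∈ τ_X ✓.
  U = {60}: f^{-1}(U) = {69} ∈ τ_X ✓.
  U = {61}: f^{-1}(U) = {71} ∉ τ_X ✗.
  U = {60, 61}: f^{-1}(U) = {69, 71} ∈ τ_X ✓.
  U = {60, 61, 63}: f^{-1}(U) = {69, 70, 71} ∈ τ_X ✓.
  U = {60, 61, 62, 63}: f^{-1}(U) = {69, 70, 71} ∈ τ_X ✓.
Found U = {61} with f^{-1}(U) = {71} not in τ_X. Therefore f is NOT continuous.


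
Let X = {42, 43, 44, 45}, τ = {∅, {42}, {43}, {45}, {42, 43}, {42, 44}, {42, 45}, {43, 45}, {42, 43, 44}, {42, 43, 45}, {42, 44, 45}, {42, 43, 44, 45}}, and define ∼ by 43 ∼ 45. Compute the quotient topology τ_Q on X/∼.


X/∼ = {[42], [43=45], [44]}; |τ_Q| = 6.

Equivalence classes: [42], [43=45], [44].
Quotient map π: X → X/∼ sends 42 ↦ [42], 43 ↦ [43=45], 44 ↦ [44], 45 ↦ [43=45].
For each subset V ⊆ X/∼, compute π^{-1}(V) ⊆ X and check whether π^{-1}(V) ∈ τ. V is open in τ_Q iff π^{-1}(V) ∈ τ.
  V = {}: π^{-1}(V) = ∅ ∈ τ ✓.
  V = {[42]}: π^{-1}(V) = {42} ∈ τ ✓.
  V = {[43=45]}: π^{-1}(V) = {43, 45} ∈ τ ✓.
  V = {[42], [43=45]}: π^{-1}(V) = {42, 43, 45} ∈ τ ✓.
  V = {[44]}: π^{-1}(V) = {44} ∉ τ ✗.
  V = {[42], [44]}: π^{-1}(V) = {42, 44} ∈ τ ✓.
  V = {[43=45], [44]}: π^{-1}(V) = {43, 44, 45} ∉ τ ✗.
  V = {[42], [43=45], [44]}: π^{-1}(V) = {42, 43, 44, 45} ∈ τ ✓.
Open sets in the quotient: τ_Q = {{}, {[42]}, {[43=45]}, {[42], [43=45]}, {[42], [44]}, {[42], [43=45], [44]}} (6 elements).


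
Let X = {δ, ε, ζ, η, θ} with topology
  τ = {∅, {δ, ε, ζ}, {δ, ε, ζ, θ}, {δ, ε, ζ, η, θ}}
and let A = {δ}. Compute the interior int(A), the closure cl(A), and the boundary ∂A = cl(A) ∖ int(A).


int(A) = ∅, cl(A) = {δ, ε, ζ, η, θ}, ∂A = {δ, ε, ζ, η, θ}.

Closed sets in (X, τ) are complements of opens:
  closed(X, τ) = {∅, {η}, {η, θ}, {δ, ε, ζ, η, θ}}.
int(A) = ⋃ {U ∈ τ : U ⊆ A}. Opens contained in A: ∅.
Taking the union of these: int(A) = ∅.
cl(A) = ⋂ {C closed : A ⊆ C}. Closed sets containing A: {δ, ε, ζ, η, θ}.
Intersecting these: cl(A) = {δ, ε, ζ, η, θ}.
∂A = cl(A) ∖ int(A) = {δ, ε, ζ, η, θ} ∖ ∅ = {δ, ε, ζ, η, θ}.


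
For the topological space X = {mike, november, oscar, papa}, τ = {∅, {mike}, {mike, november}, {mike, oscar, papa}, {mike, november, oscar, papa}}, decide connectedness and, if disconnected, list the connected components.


(X, τ) is connected.

Find clopen sets (U ∈ τ with X ∖ U ∈ τ):
  U = ∅, X ∖ U = {mike, november, oscar, papa} — both open, so U is clopen.
  U = {mike, november, oscar, papa}, X ∖ U = ∅ — both open, so U is clopen.
Only trivial clopens (∅ and X) exist, so (X, τ) is connected.
Compute connected components by grouping points that agree on all clopens:
  component: {mike, november, oscar, papa}


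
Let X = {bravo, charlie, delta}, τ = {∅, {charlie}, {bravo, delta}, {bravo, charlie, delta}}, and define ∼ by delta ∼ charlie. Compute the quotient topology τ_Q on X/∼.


X/∼ = {[bravo], [charlie=delta]}; |τ_Q| = 2.

Equivalence classes: [bravo], [charlie=delta].
Quotient map π: X → X/∼ sends bravo ↦ [bravo], charlie ↦ [charlie=delta], delta ↦ [charlie=delta].
For each subset V ⊆ X/∼, compute π^{-1}(V) ⊆ X and check whether π^{-1}(V) ∈ τ. V is open in τ_Q iff π^{-1}(V) ∈ τ.
  V = {}: π^{-1}(V) = ∅ ∈ τ ✓.
  V = {[bravo]}: π^{-1}(V) = {bravo} ∉ τ ✗.
  V = {[charlie=delta]}: π^{-1}(V) = {charlie, delta} ∉ τ ✗.
  V = {[bravo], [charlie=delta]}: π^{-1}(V) = {bravo, charlie, delta} ∈ τ ✓.
Open sets in the quotient: τ_Q = {{}, {[bravo], [charlie=delta]}} (2 elements).


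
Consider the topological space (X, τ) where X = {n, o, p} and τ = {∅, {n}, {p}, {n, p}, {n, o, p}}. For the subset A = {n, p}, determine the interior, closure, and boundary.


int(A) = {n, p}, cl(A) = {n, o, p}, ∂A = {o}.

Closed sets in (X, τ) are complements of opens:
  closed(X, τ) = {∅, {o}, {n, o}, {o, p}, {n, o, p}}.
int(A) = ⋃ {U ∈ τ : U ⊆ A}. Opens contained in A: ∅, {n}, {p}, {n, p}.
Taking the union of these: int(A) = {n, p}.
cl(A) = ⋂ {C closed : A ⊆ C}. Closed sets containing A: {n, o, p}.
Intersecting these: cl(A) = {n, o, p}.
∂A = cl(A) ∖ int(A) = {n, o, p} ∖ {n, p} = {o}.


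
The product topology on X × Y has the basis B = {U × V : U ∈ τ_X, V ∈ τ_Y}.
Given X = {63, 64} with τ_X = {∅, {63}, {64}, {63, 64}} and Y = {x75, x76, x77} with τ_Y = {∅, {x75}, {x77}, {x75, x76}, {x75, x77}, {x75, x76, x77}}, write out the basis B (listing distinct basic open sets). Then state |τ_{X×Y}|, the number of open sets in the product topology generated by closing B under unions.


Basis B = {∅ × ∅, {63} × {x75}, {63} × {x77}, {64} × {x75}, {64} × {x77}, {63} × {x75, x76}, {63} × {x75, x77}, {63, 64} × {x75}, {63, 64} × {x77}, {64} × {x75, x76}, {64} × {x75, x77}, {63} × {x75, x76, x77}, {64} × {x75, x76, x77}, {63, 64} × {x75, x76}, {63, 64} × {x75, x77}, {63, 64} × {x75, x76, x77}}; |τ_{X×Y}| = 36.

Enumerate products U × V with U ∈ τ_X, V ∈ τ_Y (deduplicated):
  ∅ × ∅ = {} (∅)
  {63} × {x75} = {(63,x75)}
  {63} × {x77} = {(63,x77)}
  {64} × {x75} = {(64,x75)}
  {64} × {x77} = {(64,x77)}
  {63} × {x75, x76} = {(63,x75), (63,x76)}
  {63} × {x75, x77} = {(63,x75), (63,x77)}
  {63, 64} × {x75} = {(63,x75), (64,x75)}
  {63, 64} × {x77} = {(63,x77), (64,x77)}
  {64} × {x75, x76} = {(64,x75), (64,x76)}
  {64} × {x75, x77} = {(64,x75), (64,x77)}
  {63} × {x75, x76, x77} = {(63,x75), (63,x76), (63,x77)}
  {64} × {x75, x76, x77} = {(64,x75), (64,x76), (64,x77)}
  {63, 64} × {x75, x76} = {(63,x75), (63,x76), (64,x75), (64,x76)}
  {63, 64} × {x75, x77} = {(63,x75), (63,x77), (64,x75), (64,x77)}
  {63, 64} × {x75, x76, x77} = {(63,x75), (63,x76), (63,x77), (64,x75), (64,x76), (64,x77)}
These 16 distinct sets form the basis B.
Close under arbitrary unions to get τ_{X×Y}; counting gives |τ_{X×Y}| = 36.


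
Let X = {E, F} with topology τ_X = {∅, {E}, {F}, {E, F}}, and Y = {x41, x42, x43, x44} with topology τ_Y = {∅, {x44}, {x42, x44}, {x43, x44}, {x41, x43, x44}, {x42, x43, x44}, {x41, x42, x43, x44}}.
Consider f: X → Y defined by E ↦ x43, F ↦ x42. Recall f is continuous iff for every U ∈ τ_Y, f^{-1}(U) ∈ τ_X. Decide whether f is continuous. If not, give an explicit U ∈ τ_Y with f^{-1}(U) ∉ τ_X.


f IS continuous.

Compute f^{-1}(U) for each U ∈ τ_Y:
  U = ∅: f^{-1}(U) = ∅ ∈ τ_X ✓.
  U = {x44}: f^{-1}(U) = ∅ ∈ τ_X ✓.
  U = {x42, x44}: f^{-1}(U) = {F} ∈ τ_X ✓.
  U = {x43, x44}: f^{-1}(U) = {E} ∈ τ_X ✓.
  U = {x41, x43, x44}: f^{-1}(U) = {E} ∈ τ_X ✓.
  U = {x42, x43, x44}: f^{-1}(U) = {E, F} ∈ τ_X ✓.
  U = {x41, x42, x43, x44}: f^{-1}(U) = {E, F} ∈ τ_X ✓.
Every preimage lies in τ_X, so f IS continuous.


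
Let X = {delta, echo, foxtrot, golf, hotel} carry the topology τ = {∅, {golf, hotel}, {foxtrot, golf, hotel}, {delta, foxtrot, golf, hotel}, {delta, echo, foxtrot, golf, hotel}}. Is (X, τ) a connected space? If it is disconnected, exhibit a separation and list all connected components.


(X, τ) is connected.

Find clopen sets (U ∈ τ with X ∖ U ∈ τ):
  U = ∅, X ∖ U = {delta, echo, foxtrot, golf, hotel} — both open, so U is clopen.
  U = {delta, echo, foxtrot, golf, hotel}, X ∖ U = ∅ — both open, so U is clopen.
Only trivial clopens (∅ and X) exist, so (X, τ) is connected.
Compute connected components by grouping points that agree on all clopens:
  component: {delta, echo, foxtrot, golf, hotel}


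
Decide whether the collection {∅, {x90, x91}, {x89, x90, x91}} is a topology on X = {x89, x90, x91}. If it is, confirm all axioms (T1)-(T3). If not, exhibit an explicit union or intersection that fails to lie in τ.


τ IS a topology on X.

Axiom (T1): ∅ ∈ τ? Yes; X ∈ τ? Yes.
Axiom (T2/T3): check pairwise unions and intersections of members of τ.
All pairwise intersections and unions checked — each lies in τ. Therefore τ satisfies (T1), (T2), (T3): it IS a topology on X.


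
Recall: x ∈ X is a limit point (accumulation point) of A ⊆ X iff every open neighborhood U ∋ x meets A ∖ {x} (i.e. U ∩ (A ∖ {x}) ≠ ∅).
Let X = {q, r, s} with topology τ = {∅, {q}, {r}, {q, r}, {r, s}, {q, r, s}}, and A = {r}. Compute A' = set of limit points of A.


A' = {s}

For each x ∈ X, list the open sets U ∈ τ with x ∈ U, then check whether U ∩ (A ∖ {x}) ≠ ∅ for every such U.
  x = q: open {q} ∋ x has {q} ∩ (A ∖ {q}) = ∅, so x is NOT a limit point.
  x = r: open {r} ∋ x has {r} ∩ (A ∖ {r}) = ∅, so x is NOT a limit point.
  x = s: opens ∋ x are {r, s}, {q, r, s}; each meets A ∖ {s}, so x IS a limit point.
Collecting: A' = {s}.
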